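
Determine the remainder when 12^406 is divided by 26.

14

Using repeated squaring:
12^1 ≡ 12 (mod 26)
12^2 ≡ 12^2 = 144 ≡ 14 (mod 26)
12^4 ≡ 14^2 = 196 ≡ 14 (mod 26)
12^8 ≡ 14^2 = 196 ≡ 14 (mod 26)
12^16 ≡ 14^2 = 196 ≡ 14 (mod 26)
12^32 ≡ 14^2 = 196 ≡ 14 (mod 26)
12^64 ≡ 14^2 = 196 ≡ 14 (mod 26)
12^128 ≡ 14^2 = 196 ≡ 14 (mod 26)
12^256 ≡ 14^2 = 196 ≡ 14 (mod 26)
12^406 = 12^256 × 12^128 × 12^16 × 12^4 × 12^2 ≡ 14 × 14 × 14 × 14 × 14 (mod 26).
Accumulate the product:
14 × 14 = 196 ≡ 14
14 × 14 = 196 ≡ 14
14 × 14 = 196 ≡ 14
14 × 14 = 196 ≡ 14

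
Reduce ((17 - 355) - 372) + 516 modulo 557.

363

17 - 355 = -338 ≡ 219 (mod 557)
219 - 372 = -153 ≡ 404 (mod 557)
404 + 516 = 920 ≡ 363 (mod 557)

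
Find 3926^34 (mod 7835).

4941

Compute successive squares:
34 in binary is 100010, i.e. 34 = 32 + 2.
3926^1 ≡ 3926 (mod 7835)
3926^2 ≡ 3926^2 = 15413476 ≡ 2031 (mod 7835)
3926^4 ≡ 2031^2 = 4124961 ≡ 3751 (mod 7835)
3926^8 ≡ 3751^2 = 14070001 ≡ 6176 (mod 7835)
3926^16 ≡ 6176^2 = 38142976 ≡ 2196 (mod 7835)
3926^32 ≡ 2196^2 = 4822416 ≡ 3891 (mod 7835)
3926^34 = 3926^32 · 3926^2 ≡ 3891 · 2031 (mod 7835).
3891 · 2031 = 7902621 ≡ 4941 (mod 7835).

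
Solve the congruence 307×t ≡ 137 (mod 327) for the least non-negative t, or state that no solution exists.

gcd(307, 327) = 1, so a unique solution mod 327 exists.
307⁻¹ ≡ 49 (mod 327).
t ≡ 49×137 ≡ 173 (mod 327).

173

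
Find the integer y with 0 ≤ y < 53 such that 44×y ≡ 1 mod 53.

47

Apply the Euclidean algorithm and back-substitute:
53 = 1*44 + 9
44 = 4*9 + 8
9 = 1*8 + 1
8 = 8*1 + 0
gcd(44, 53) = 1, so the inverse exists.
Back-substitute for 1:
1 = 1*9 − 1*8
  = −1*44 + 5*9
  = 5*53 − 6*44
So 44⁻¹ ≡ −6 ≡ 47 (mod 53).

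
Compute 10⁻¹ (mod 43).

By the extended Euclidean algorithm:
43 = 4×10 + 3
10 = 3×3 + 1
3 = 3×1 + 0
gcd(10, 43) = 1, so the inverse exists.
Bézout: 1 = −3×43 + 13×10.
So 10⁻¹ ≡ 13 (mod 43).

13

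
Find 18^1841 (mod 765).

18

Compute successive squares:
1841 in binary is 11100110001, i.e. 1841 = 1024 + 512 + 256 + 32 + 16 + 1.
18^1 ≡ 18 (mod 765)
18^2 ≡ 18^2 = 324 (mod 765)
18^4 ≡ 324^2 = 104976 ≡ 171 (mod 765)
18^8 ≡ 171^2 = 29241 ≡ 171 (mod 765)
18^16 ≡ 171^2 = 29241 ≡ 171 (mod 765)
18^32 ≡ 171^2 = 29241 ≡ 171 (mod 765)
18^64 ≡ 171^2 = 29241 ≡ 171 (mod 765)
18^128 ≡ 171^2 = 29241 ≡ 171 (mod 765)
18^256 ≡ 171^2 = 29241 ≡ 171 (mod 765)
18^512 ≡ 171^2 = 29241 ≡ 171 (mod 765)
18^1024 ≡ 171^2 = 29241 ≡ 171 (mod 765)
18^1841 = 18^1024 * 18^512 * 18^256 * 18^32 * 18^16 * 18^1 ≡ 171 * 171 * 171 * 171 * 171 * 18 (mod 765).
Accumulate the product:
171 * 171 = 29241 ≡ 171
171 * 171 = 29241 ≡ 171
171 * 171 = 29241 ≡ 171
171 * 171 = 29241 ≡ 171
171 * 18 = 3078 ≡ 18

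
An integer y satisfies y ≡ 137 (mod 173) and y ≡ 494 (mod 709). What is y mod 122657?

108262

173⁻¹ mod 709: 173*250 ≡ 1 (mod 709), so 173⁻¹ ≡ 250.
y = 137 + 173*((494 − 137)*250 mod 709) = 137 + 173*625 = 108262.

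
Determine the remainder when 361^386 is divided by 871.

620

Using repeated squaring:
386 in binary is 110000010, i.e. 386 = 256 + 128 + 2.
361^1 ≡ 361 (mod 871)
361^2 ≡ 361^2 = 130321 ≡ 542 (mod 871)
361^4 ≡ 542^2 = 293764 ≡ 237 (mod 871)
361^8 ≡ 237^2 = 56169 ≡ 425 (mod 871)
361^16 ≡ 425^2 = 180625 ≡ 328 (mod 871)
361^32 ≡ 328^2 = 107584 ≡ 451 (mod 871)
361^64 ≡ 451^2 = 203401 ≡ 458 (mod 871)
361^128 ≡ 458^2 = 209764 ≡ 724 (mod 871)
361^256 ≡ 724^2 = 524176 ≡ 705 (mod 871)
361^386 = 361^256 * 361^128 * 361^2 ≡ 705 * 724 * 542 (mod 871).
Accumulate the product:
705 * 724 = 510420 ≡ 14
14 * 542 = 7588 ≡ 620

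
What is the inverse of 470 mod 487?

401

Run the extended Euclidean algorithm:
487 = 1*470 + 17
470 = 27*17 + 11
17 = 1*11 + 6
11 = 1*6 + 5
6 = 1*5 + 1
5 = 5*1 + 0
gcd(470, 487) = 1, so the inverse exists.
Back-substitute for 1:
1 = 1*6 − 1*5
  = −1*11 + 2*6
  = 2*17 − 3*11
  = −3*470 + 83*17
  = 83*487 − 86*470
So 470⁻¹ ≡ −86 ≡ 401 (mod 487).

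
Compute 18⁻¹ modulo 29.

Apply the Euclidean algorithm and back-substitute:
29 = 1·18 + 11
18 = 1·11 + 7
11 = 1·7 + 4
7 = 1·4 + 3
4 = 1·3 + 1
3 = 3·1 + 0
gcd(18, 29) = 1, so the inverse exists.
Bézout: 1 = 5·29 − 8·18.
So 18⁻¹ ≡ −8 ≡ 21 (mod 29).

21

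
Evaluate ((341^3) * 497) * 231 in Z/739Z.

87

(341)^3 ≡ 37 (mod 739)
37 * 497 = 18389 ≡ 653 (mod 739)
653 * 231 = 150843 ≡ 87 (mod 739)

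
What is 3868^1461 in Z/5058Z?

Using repeated squaring:
1461 in binary is 10110110101, i.e. 1461 = 1024 + 256 + 128 + 32 + 16 + 4 + 1.
3868^1 ≡ 3868 (mod 5058)
3868^2 ≡ 3868^2 = 14961424 ≡ 4918 (mod 5058)
3868^4 ≡ 4918^2 = 24186724 ≡ 4426 (mod 5058)
3868^8 ≡ 4426^2 = 19589476 ≡ 4900 (mod 5058)
3868^16 ≡ 4900^2 = 24010000 ≡ 4732 (mod 5058)
3868^32 ≡ 4732^2 = 22391824 ≡ 58 (mod 5058)
3868^64 ≡ 58^2 = 3364 (mod 5058)
3868^128 ≡ 3364^2 = 11316496 ≡ 1750 (mod 5058)
3868^256 ≡ 1750^2 = 3062500 ≡ 2410 (mod 5058)
3868^512 ≡ 2410^2 = 5808100 ≡ 1516 (mod 5058)
3868^1024 ≡ 1516^2 = 2298256 ≡ 1924 (mod 5058)
3868^1461 = 3868^1024 * 3868^256 * 3868^128 * 3868^32 * 3868^16 * 3868^4 * 3868^1 ≡ 1924 * 2410 * 1750 * 58 * 4732 * 4426 * 3868 (mod 5058).
Accumulate the product:
1924 * 2410 = 4636840 ≡ 3712
3712 * 1750 = 6496000 ≡ 1528
1528 * 58 = 88624 ≡ 2638
2638 * 4732 = 12483016 ≡ 4930
4930 * 4426 = 21820180 ≡ 5026
5026 * 3868 = 19440568 ≡ 2674

2674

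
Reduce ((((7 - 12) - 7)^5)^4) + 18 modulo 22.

8

7 - 12 = -5 ≡ 17 (mod 22)
17 - 7 = 10
(10)^5 ≡ 10 (mod 22)
(10)^4 ≡ 12 (mod 22)
12 + 18 = 30 ≡ 8 (mod 22)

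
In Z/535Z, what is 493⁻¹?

Apply the Euclidean algorithm and back-substitute:
535 = 1·493 + 42
493 = 11·42 + 31
42 = 1·31 + 11
31 = 2·11 + 9
11 = 1·9 + 2
9 = 4·2 + 1
2 = 2·1 + 0
gcd(493, 535) = 1, so the inverse exists.
Back-substitute for 1:
1 = 1·9 − 4·2
  = −4·11 + 5·9
  = 5·31 − 14·11
  = −14·42 + 19·31
  = 19·493 − 223·42
  = −223·535 + 242·493
So 493⁻¹ ≡ 242 (mod 535).

242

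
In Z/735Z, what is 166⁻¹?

31

735 = 4×166 + 71
166 = 2×71 + 24
71 = 2×24 + 23
24 = 1×23 + 1
23 = 23×1 + 0
gcd(166, 735) = 1, so the inverse exists.
Bézout: 1 = −7×735 + 31×166.
So 166⁻¹ ≡ 31 (mod 735).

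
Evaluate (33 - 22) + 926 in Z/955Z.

33 - 22 = 11
11 + 926 = 937

937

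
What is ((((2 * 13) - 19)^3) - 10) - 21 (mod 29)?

22

2 * 13 = 26
26 - 19 = 7
(7)^3 ≡ 24 (mod 29)
24 - 10 = 14
14 - 21 = -7 ≡ 22 (mod 29)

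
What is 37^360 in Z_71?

37^1 ≡ 37 (mod 71)
37^2 ≡ 37^2 = 1369 ≡ 20 (mod 71)
37^4 ≡ 20^2 = 400 ≡ 45 (mod 71)
37^8 ≡ 45^2 = 2025 ≡ 37 (mod 71)
37^16 ≡ 37^2 = 1369 ≡ 20 (mod 71)
37^32 ≡ 20^2 = 400 ≡ 45 (mod 71)
37^64 ≡ 45^2 = 2025 ≡ 37 (mod 71)
37^128 ≡ 37^2 = 1369 ≡ 20 (mod 71)
37^256 ≡ 20^2 = 400 ≡ 45 (mod 71)
37^360 = 37^256 · 37^64 · 37^32 · 37^8 ≡ 45 · 37 · 45 · 37 (mod 71).
Accumulate the product:
45 · 37 = 1665 ≡ 32
32 · 45 = 1440 ≡ 20
20 · 37 = 740 ≡ 30

30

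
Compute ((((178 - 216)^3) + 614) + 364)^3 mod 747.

178 - 216 = -38 ≡ 709 (mod 747)
(709)^3 ≡ 406 (mod 747)
406 + 614 = 1020 ≡ 273 (mod 747)
273 + 364 = 637
(637)^3 ≡ 154 (mod 747)

154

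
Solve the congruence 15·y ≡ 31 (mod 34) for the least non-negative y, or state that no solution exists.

gcd(15, 34) = 1, so a unique solution mod 34 exists.
15⁻¹ ≡ 25 (mod 34).
y ≡ 25·31 ≡ 27 (mod 34).

27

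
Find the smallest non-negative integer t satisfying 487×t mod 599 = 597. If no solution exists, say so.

353

gcd(487, 599) = 1, so a unique solution mod 599 exists.
487⁻¹ ≡ 123 (mod 599).
t ≡ 123×597 ≡ 353 (mod 599).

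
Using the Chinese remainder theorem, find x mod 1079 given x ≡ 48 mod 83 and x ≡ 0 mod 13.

546

83⁻¹ mod 13: 83*8 ≡ 1 (mod 13), so 83⁻¹ ≡ 8.
x = 48 + 83*((0 − 48)*8 mod 13) = 48 + 83*6 = 546.
Check: 546 mod 83 = 48, 546 mod 13 = 0. ✓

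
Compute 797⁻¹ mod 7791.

7791 = 9·797 + 618
797 = 1·618 + 179
618 = 3·179 + 81
179 = 2·81 + 17
81 = 4·17 + 13
17 = 1·13 + 4
13 = 3·4 + 1
4 = 4·1 + 0
gcd(797, 7791) = 1, so the inverse exists.
Back-substitute for 1:
1 = 1·13 − 3·4
  = −3·17 + 4·13
  = 4·81 − 19·17
  = −19·179 + 42·81
  = 42·618 − 145·179
  = −145·797 + 187·618
  = 187·7791 − 1828·797
So 797⁻¹ ≡ −1828 ≡ 5963 (mod 7791).

5963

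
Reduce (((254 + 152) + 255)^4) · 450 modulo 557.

30

254 + 152 = 406
406 + 255 = 661 ≡ 104 (mod 557)
(104)^4 ≡ 260 (mod 557)
260 · 450 = 117000 ≡ 30 (mod 557)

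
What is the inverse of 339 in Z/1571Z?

1571 = 4×339 + 215
339 = 1×215 + 124
215 = 1×124 + 91
124 = 1×91 + 33
91 = 2×33 + 25
33 = 1×25 + 8
25 = 3×8 + 1
8 = 8×1 + 0
gcd(339, 1571) = 1, so the inverse exists.
Bézout: 1 = 41×1571 − 190×339.
So 339⁻¹ ≡ −190 ≡ 1381 (mod 1571).

1381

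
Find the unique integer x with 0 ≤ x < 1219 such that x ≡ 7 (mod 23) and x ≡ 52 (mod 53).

582

23⁻¹ mod 53: 23*30 ≡ 1 (mod 53), so 23⁻¹ ≡ 30.
x = 7 + 23*((52 − 7)*30 mod 53) = 7 + 23*25 = 582.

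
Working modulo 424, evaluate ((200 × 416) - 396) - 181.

200 × 416 = 83200 ≡ 96 (mod 424)
96 - 396 = -300 ≡ 124 (mod 424)
124 - 181 = -57 ≡ 367 (mod 424)

367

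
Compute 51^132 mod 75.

51

By square-and-multiply:
132 in binary is 10000100, i.e. 132 = 128 + 4.
51^1 ≡ 51 (mod 75)
51^2 ≡ 51^2 = 2601 ≡ 51 (mod 75)
51^4 ≡ 51^2 = 2601 ≡ 51 (mod 75)
51^8 ≡ 51^2 = 2601 ≡ 51 (mod 75)
51^16 ≡ 51^2 = 2601 ≡ 51 (mod 75)
51^32 ≡ 51^2 = 2601 ≡ 51 (mod 75)
51^64 ≡ 51^2 = 2601 ≡ 51 (mod 75)
51^128 ≡ 51^2 = 2601 ≡ 51 (mod 75)
51^132 = 51^128 × 51^4 ≡ 51 × 51 (mod 75).
51 × 51 = 2601 ≡ 51 (mod 75).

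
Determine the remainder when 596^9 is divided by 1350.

Using repeated squaring:
9 in binary is 1001, i.e. 9 = 8 + 1.
596^1 ≡ 596 (mod 1350)
596^2 ≡ 596^2 = 355216 ≡ 166 (mod 1350)
596^4 ≡ 166^2 = 27556 ≡ 556 (mod 1350)
596^8 ≡ 556^2 = 309136 ≡ 1336 (mod 1350)
596^9 = 596^8 × 596^1 ≡ 1336 × 596 (mod 1350).
1336 × 596 = 796256 ≡ 1106 (mod 1350).

1106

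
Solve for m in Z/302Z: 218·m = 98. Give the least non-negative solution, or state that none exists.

24

gcd(218, 302) = 2, and 2 | 98, so solutions exist.
Divide through by 2: 109·m mod 151 = 49.
109⁻¹ ≡ 133 (mod 151).
m ≡ 133·49 ≡ 24 (mod 151).
The smallest non-negative solution is m = 24.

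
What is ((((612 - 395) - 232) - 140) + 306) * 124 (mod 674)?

526

612 - 395 = 217
217 - 232 = -15 ≡ 659 (mod 674)
659 - 140 = 519
519 + 306 = 825 ≡ 151 (mod 674)
151 * 124 = 18724 ≡ 526 (mod 674)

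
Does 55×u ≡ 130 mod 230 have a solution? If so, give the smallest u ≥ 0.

40

gcd(55, 230) = 5, and 5 | 130, so solutions exist.
Divide through by 5: 11×u ≡ 26 mod 46.
11⁻¹ ≡ 21 (mod 46).
u ≡ 21×26 ≡ 40 (mod 46).
The smallest non-negative solution is u = 40.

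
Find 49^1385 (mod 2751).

Using repeated squaring:
1385 in binary is 10101101001, i.e. 1385 = 1024 + 256 + 64 + 32 + 8 + 1.
49^1 ≡ 49 (mod 2751)
49^2 ≡ 49^2 = 2401 (mod 2751)
49^4 ≡ 2401^2 = 5764801 ≡ 1456 (mod 2751)
49^8 ≡ 1456^2 = 2119936 ≡ 1666 (mod 2751)
49^16 ≡ 1666^2 = 2775556 ≡ 2548 (mod 2751)
49^32 ≡ 2548^2 = 6492304 ≡ 2695 (mod 2751)
49^64 ≡ 2695^2 = 7263025 ≡ 385 (mod 2751)
49^128 ≡ 385^2 = 148225 ≡ 2422 (mod 2751)
49^256 ≡ 2422^2 = 5866084 ≡ 952 (mod 2751)
49^512 ≡ 952^2 = 906304 ≡ 1225 (mod 2751)
49^1024 ≡ 1225^2 = 1500625 ≡ 1330 (mod 2751)
49^1385 = 49^1024 × 49^256 × 49^64 × 49^32 × 49^8 × 49^1 ≡ 1330 × 952 × 385 × 2695 × 1666 × 49 (mod 2751).
Accumulate the product:
1330 × 952 = 1266160 ≡ 700
700 × 385 = 269500 ≡ 2653
2653 × 2695 = 7149835 ≡ 2737
2737 × 1666 = 4559842 ≡ 1435
1435 × 49 = 70315 ≡ 1540

1540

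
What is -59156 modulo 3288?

-59156 = -18·3288 + 28, so -59156 ≡ 28 (mod 3288).

28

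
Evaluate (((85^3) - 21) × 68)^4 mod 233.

19

(85)^3 ≡ 170 (mod 233)
170 - 21 = 149
149 × 68 = 10132 ≡ 113 (mod 233)
(113)^4 ≡ 19 (mod 233)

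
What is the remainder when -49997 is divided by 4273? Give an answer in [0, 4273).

-49997 = -12·4273 + 1279, so -49997 ≡ 1279 (mod 4273).

1279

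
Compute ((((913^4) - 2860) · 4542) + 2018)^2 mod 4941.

(913)^4 ≡ 2029 (mod 4941)
2029 - 2860 = -831 ≡ 4110 (mod 4941)
4110 · 4542 = 18667620 ≡ 522 (mod 4941)
522 + 2018 = 2540
(2540)^2 ≡ 3595 (mod 4941)

3595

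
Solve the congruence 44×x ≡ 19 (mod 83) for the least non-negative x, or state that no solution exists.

gcd(44, 83) = 1, so a unique solution mod 83 exists.
44⁻¹ ≡ 17 (mod 83).
x ≡ 17×19 ≡ 74 (mod 83).

74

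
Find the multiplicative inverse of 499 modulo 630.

529

By the extended Euclidean algorithm:
630 = 1·499 + 131
499 = 3·131 + 106
131 = 1·106 + 25
106 = 4·25 + 6
25 = 4·6 + 1
6 = 6·1 + 0
gcd(499, 630) = 1, so the inverse exists.
Bézout: 1 = 80·630 − 101·499.
So 499⁻¹ ≡ −101 ≡ 529 (mod 630).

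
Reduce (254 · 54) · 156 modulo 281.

162

254 · 54 = 13716 ≡ 228 (mod 281)
228 · 156 = 35568 ≡ 162 (mod 281)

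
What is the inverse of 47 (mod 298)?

279

Apply the Euclidean algorithm and back-substitute:
298 = 6·47 + 16
47 = 2·16 + 15
16 = 1·15 + 1
15 = 15·1 + 0
gcd(47, 298) = 1, so the inverse exists.
Bézout: 1 = 3·298 − 19·47.
So 47⁻¹ ≡ −19 ≡ 279 (mod 298).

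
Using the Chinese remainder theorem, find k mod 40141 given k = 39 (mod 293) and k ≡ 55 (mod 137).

293⁻¹ mod 137: 293*101 ≡ 1 (mod 137), so 293⁻¹ ≡ 101.
k = 39 + 293*((55 − 39)*101 mod 137) = 39 + 293*109 = 31976.

31976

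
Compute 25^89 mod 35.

Using repeated squaring:
89 in binary is 1011001, i.e. 89 = 64 + 16 + 8 + 1.
25^1 ≡ 25 (mod 35)
25^2 ≡ 25^2 = 625 ≡ 30 (mod 35)
25^4 ≡ 30^2 = 900 ≡ 25 (mod 35)
25^8 ≡ 25^2 = 625 ≡ 30 (mod 35)
25^16 ≡ 30^2 = 900 ≡ 25 (mod 35)
25^32 ≡ 25^2 = 625 ≡ 30 (mod 35)
25^64 ≡ 30^2 = 900 ≡ 25 (mod 35)
25^89 = 25^64 · 25^16 · 25^8 · 25^1 ≡ 25 · 25 · 30 · 25 (mod 35).
Accumulate the product:
25 · 25 = 625 ≡ 30
30 · 30 = 900 ≡ 25
25 · 25 = 625 ≡ 30

30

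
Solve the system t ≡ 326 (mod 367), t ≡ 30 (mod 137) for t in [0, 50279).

25649

367⁻¹ mod 137: 367×28 ≡ 1 (mod 137), so 367⁻¹ ≡ 28.
t = 326 + 367×((30 − 326)×28 mod 137) = 326 + 367×69 = 25649.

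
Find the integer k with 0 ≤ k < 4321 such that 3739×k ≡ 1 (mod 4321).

1522

Apply the Euclidean algorithm and back-substitute:
4321 = 1*3739 + 582
3739 = 6*582 + 247
582 = 2*247 + 88
247 = 2*88 + 71
88 = 1*71 + 17
71 = 4*17 + 3
17 = 5*3 + 2
3 = 1*2 + 1
2 = 2*1 + 0
gcd(3739, 4321) = 1, so the inverse exists.
Back-substitute for 1:
1 = 1*3 − 1*2
  = −1*17 + 6*3
  = 6*71 − 25*17
  = −25*88 + 31*71
  = 31*247 − 87*88
  = −87*582 + 205*247
  = 205*3739 − 1317*582
  = −1317*4321 + 1522*3739
So 3739⁻¹ ≡ 1522 (mod 4321).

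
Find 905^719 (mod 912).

719 in binary is 1011001111, i.e. 719 = 512 + 128 + 64 + 8 + 4 + 2 + 1.
905^1 ≡ 905 (mod 912)
905^2 ≡ 905^2 = 819025 ≡ 49 (mod 912)
905^4 ≡ 49^2 = 2401 ≡ 577 (mod 912)
905^8 ≡ 577^2 = 332929 ≡ 49 (mod 912)
905^16 ≡ 49^2 = 2401 ≡ 577 (mod 912)
905^32 ≡ 577^2 = 332929 ≡ 49 (mod 912)
905^64 ≡ 49^2 = 2401 ≡ 577 (mod 912)
905^128 ≡ 577^2 = 332929 ≡ 49 (mod 912)
905^256 ≡ 49^2 = 2401 ≡ 577 (mod 912)
905^512 ≡ 577^2 = 332929 ≡ 49 (mod 912)
905^719 = 905^512 · 905^128 · 905^64 · 905^8 · 905^4 · 905^2 · 905^1 ≡ 49 · 49 · 577 · 49 · 577 · 49 · 905 (mod 912).
Accumulate the product:
49 · 49 = 2401 ≡ 577
577 · 577 = 332929 ≡ 49
49 · 49 = 2401 ≡ 577
577 · 577 = 332929 ≡ 49
49 · 49 = 2401 ≡ 577
577 · 905 = 522185 ≡ 521

521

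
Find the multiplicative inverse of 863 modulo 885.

885 = 1·863 + 22
863 = 39·22 + 5
22 = 4·5 + 2
5 = 2·2 + 1
2 = 2·1 + 0
gcd(863, 885) = 1, so the inverse exists.
Back-substitute for 1:
1 = 1·5 − 2·2
  = −2·22 + 9·5
  = 9·863 − 353·22
  = −353·885 + 362·863
So 863⁻¹ ≡ 362 (mod 885).

362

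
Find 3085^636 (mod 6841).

Using repeated squaring:
3085^1 ≡ 3085 (mod 6841)
3085^2 ≡ 3085^2 = 9517225 ≡ 1394 (mod 6841)
3085^4 ≡ 1394^2 = 1943236 ≡ 392 (mod 6841)
3085^8 ≡ 392^2 = 153664 ≡ 3162 (mod 6841)
3085^16 ≡ 3162^2 = 9998244 ≡ 3543 (mod 6841)
3085^32 ≡ 3543^2 = 12552849 ≡ 6455 (mod 6841)
3085^64 ≡ 6455^2 = 41667025 ≡ 5335 (mod 6841)
3085^128 ≡ 5335^2 = 28462225 ≡ 3665 (mod 6841)
3085^256 ≡ 3665^2 = 13432225 ≡ 3342 (mod 6841)
3085^512 ≡ 3342^2 = 11168964 ≡ 4452 (mod 6841)
3085^636 = 3085^512 · 3085^64 · 3085^32 · 3085^16 · 3085^8 · 3085^4 ≡ 4452 · 5335 · 6455 · 3543 · 3162 · 392 (mod 6841).
Accumulate the product:
4452 · 5335 = 23751420 ≡ 6309
6309 · 6455 = 40724595 ≡ 122
122 · 3543 = 432246 ≡ 1263
1263 · 3162 = 3993606 ≡ 5303
5303 · 392 = 2078776 ≡ 5953

5953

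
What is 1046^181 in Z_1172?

1000

By square-and-multiply:
181 in binary is 10110101, i.e. 181 = 128 + 32 + 16 + 4 + 1.
1046^1 ≡ 1046 (mod 1172)
1046^2 ≡ 1046^2 = 1094116 ≡ 640 (mod 1172)
1046^4 ≡ 640^2 = 409600 ≡ 572 (mod 1172)
1046^8 ≡ 572^2 = 327184 ≡ 196 (mod 1172)
1046^16 ≡ 196^2 = 38416 ≡ 912 (mod 1172)
1046^32 ≡ 912^2 = 831744 ≡ 796 (mod 1172)
1046^64 ≡ 796^2 = 633616 ≡ 736 (mod 1172)
1046^128 ≡ 736^2 = 541696 ≡ 232 (mod 1172)
1046^181 = 1046^128 × 1046^32 × 1046^16 × 1046^4 × 1046^1 ≡ 232 × 796 × 912 × 572 × 1046 (mod 1172).
Accumulate the product:
232 × 796 = 184672 ≡ 668
668 × 912 = 609216 ≡ 948
948 × 572 = 542256 ≡ 792
792 × 1046 = 828432 ≡ 1000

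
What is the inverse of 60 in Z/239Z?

Run the extended Euclidean algorithm:
239 = 3*60 + 59
60 = 1*59 + 1
59 = 59*1 + 0
gcd(60, 239) = 1, so the inverse exists.
Bézout: 1 = −1*239 + 4*60.
So 60⁻¹ ≡ 4 (mod 239).

4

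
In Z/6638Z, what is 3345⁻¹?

Run the extended Euclidean algorithm:
6638 = 1×3345 + 3293
3345 = 1×3293 + 52
3293 = 63×52 + 17
52 = 3×17 + 1
17 = 17×1 + 0
gcd(3345, 6638) = 1, so the inverse exists.
Back-substitute for 1:
1 = 1×52 − 3×17
  = −3×3293 + 190×52
  = 190×3345 − 193×3293
  = −193×6638 + 383×3345
So 3345⁻¹ ≡ 383 (mod 6638).

383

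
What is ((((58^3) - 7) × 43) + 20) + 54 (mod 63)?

(58)^3 ≡ 1 (mod 63)
1 - 7 = -6 ≡ 57 (mod 63)
57 × 43 = 2451 ≡ 57 (mod 63)
57 + 20 = 77 ≡ 14 (mod 63)
14 + 54 = 68 ≡ 5 (mod 63)

5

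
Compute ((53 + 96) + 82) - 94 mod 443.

53 + 96 = 149
149 + 82 = 231
231 - 94 = 137

137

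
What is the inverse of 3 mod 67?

45

Run the extended Euclidean algorithm:
67 = 22×3 + 1
3 = 3×1 + 0
gcd(3, 67) = 1, so the inverse exists.
Back-substitute for 1:
1 = 1×67 − 22×3
So 3⁻¹ ≡ −22 ≡ 45 (mod 67).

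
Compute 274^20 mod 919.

98

Using repeated squaring:
20 in binary is 10100, i.e. 20 = 16 + 4.
274^1 ≡ 274 (mod 919)
274^2 ≡ 274^2 = 75076 ≡ 637 (mod 919)
274^4 ≡ 637^2 = 405769 ≡ 490 (mod 919)
274^8 ≡ 490^2 = 240100 ≡ 241 (mod 919)
274^16 ≡ 241^2 = 58081 ≡ 184 (mod 919)
274^20 = 274^16 * 274^4 ≡ 184 * 490 (mod 919).
184 * 490 = 90160 ≡ 98 (mod 919).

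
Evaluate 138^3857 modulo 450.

108

Using repeated squaring:
3857 in binary is 111100010001, i.e. 3857 = 2048 + 1024 + 512 + 256 + 16 + 1.
138^1 ≡ 138 (mod 450)
138^2 ≡ 138^2 = 19044 ≡ 144 (mod 450)
138^4 ≡ 144^2 = 20736 ≡ 36 (mod 450)
138^8 ≡ 36^2 = 1296 ≡ 396 (mod 450)
138^16 ≡ 396^2 = 156816 ≡ 216 (mod 450)
138^32 ≡ 216^2 = 46656 ≡ 306 (mod 450)
138^64 ≡ 306^2 = 93636 ≡ 36 (mod 450)
138^128 ≡ 36^2 = 1296 ≡ 396 (mod 450)
138^256 ≡ 396^2 = 156816 ≡ 216 (mod 450)
138^512 ≡ 216^2 = 46656 ≡ 306 (mod 450)
138^1024 ≡ 306^2 = 93636 ≡ 36 (mod 450)
138^2048 ≡ 36^2 = 1296 ≡ 396 (mod 450)
138^3857 = 138^2048 · 138^1024 · 138^512 · 138^256 · 138^16 · 138^1 ≡ 396 · 36 · 306 · 216 · 216 · 138 (mod 450).
Accumulate the product:
396 · 36 = 14256 ≡ 306
306 · 306 = 93636 ≡ 36
36 · 216 = 7776 ≡ 126
126 · 216 = 27216 ≡ 216
216 · 138 = 29808 ≡ 108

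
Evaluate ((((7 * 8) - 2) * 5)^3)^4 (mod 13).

1

7 * 8 = 56 ≡ 4 (mod 13)
4 - 2 = 2
2 * 5 = 10
(10)^3 ≡ 12 (mod 13)
(12)^4 ≡ 1 (mod 13)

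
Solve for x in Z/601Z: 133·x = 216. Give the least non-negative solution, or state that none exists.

gcd(133, 601) = 1, so a unique solution mod 601 exists.
133⁻¹ ≡ 479 (mod 601).
x ≡ 479·216 ≡ 92 (mod 601).

92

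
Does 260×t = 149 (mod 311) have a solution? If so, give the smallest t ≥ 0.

gcd(260, 311) = 1, so a unique solution mod 311 exists.
260⁻¹ ≡ 250 (mod 311).
t ≡ 250×149 ≡ 241 (mod 311).

241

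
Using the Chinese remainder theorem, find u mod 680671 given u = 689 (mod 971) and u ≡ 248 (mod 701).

971⁻¹ mod 701: 971*283 ≡ 1 (mod 701), so 971⁻¹ ≡ 283.
u = 689 + 971*((248 − 689)*283 mod 701) = 689 + 971*676 = 657085.

657085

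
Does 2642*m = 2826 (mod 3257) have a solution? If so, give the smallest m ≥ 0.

gcd(2642, 3257) = 1, so a unique solution mod 3257 exists.
2642⁻¹ ≡ 519 (mod 3257).
m ≡ 519*2826 ≡ 1044 (mod 3257).

1044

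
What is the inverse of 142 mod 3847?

3549

Apply the Euclidean algorithm and back-substitute:
3847 = 27·142 + 13
142 = 10·13 + 12
13 = 1·12 + 1
12 = 12·1 + 0
gcd(142, 3847) = 1, so the inverse exists.
Back-substitute for 1:
1 = 1·13 − 1·12
  = −1·142 + 11·13
  = 11·3847 − 298·142
So 142⁻¹ ≡ −298 ≡ 3549 (mod 3847).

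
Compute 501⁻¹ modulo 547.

107

By the extended Euclidean algorithm:
547 = 1*501 + 46
501 = 10*46 + 41
46 = 1*41 + 5
41 = 8*5 + 1
5 = 5*1 + 0
gcd(501, 547) = 1, so the inverse exists.
Back-substitute for 1:
1 = 1*41 − 8*5
  = −8*46 + 9*41
  = 9*501 − 98*46
  = −98*547 + 107*501
So 501⁻¹ ≡ 107 (mod 547).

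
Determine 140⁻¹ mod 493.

493 = 3·140 + 73
140 = 1·73 + 67
73 = 1·67 + 6
67 = 11·6 + 1
6 = 6·1 + 0
gcd(140, 493) = 1, so the inverse exists.
Bézout: 1 = −23·493 + 81·140.
So 140⁻¹ ≡ 81 (mod 493).

81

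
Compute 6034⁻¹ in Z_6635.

By the extended Euclidean algorithm:
6635 = 1*6034 + 601
6034 = 10*601 + 24
601 = 25*24 + 1
24 = 24*1 + 0
gcd(6034, 6635) = 1, so the inverse exists.
Bézout: 1 = 251*6635 − 276*6034.
So 6034⁻¹ ≡ −276 ≡ 6359 (mod 6635).

6359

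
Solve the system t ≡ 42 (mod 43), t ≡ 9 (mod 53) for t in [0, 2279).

2235

43⁻¹ mod 53: 43·37 ≡ 1 (mod 53), so 43⁻¹ ≡ 37.
t = 42 + 43·((9 − 42)·37 mod 53) = 42 + 43·51 = 2235.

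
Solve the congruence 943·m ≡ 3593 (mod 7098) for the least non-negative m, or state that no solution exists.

335

gcd(943, 7098) = 1, so a unique solution mod 7098 exists.
943⁻¹ ≡ 6541 (mod 7098).
m ≡ 6541·3593 ≡ 335 (mod 7098).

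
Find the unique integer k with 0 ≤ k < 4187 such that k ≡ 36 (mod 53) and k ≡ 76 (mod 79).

53⁻¹ mod 79: 53×3 ≡ 1 (mod 79), so 53⁻¹ ≡ 3.
k = 36 + 53×((76 − 36)×3 mod 79) = 36 + 53×41 = 2209.
Check: 2209 mod 53 = 36, 2209 mod 79 = 76. ✓

2209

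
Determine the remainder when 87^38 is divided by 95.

38 in binary is 100110, i.e. 38 = 32 + 4 + 2.
87^1 ≡ 87 (mod 95)
87^2 ≡ 87^2 = 7569 ≡ 64 (mod 95)
87^4 ≡ 64^2 = 4096 ≡ 11 (mod 95)
87^8 ≡ 11^2 = 121 ≡ 26 (mod 95)
87^16 ≡ 26^2 = 676 ≡ 11 (mod 95)
87^32 ≡ 11^2 = 121 ≡ 26 (mod 95)
87^38 = 87^32 × 87^4 × 87^2 ≡ 26 × 11 × 64 (mod 95).
Accumulate the product:
26 × 11 = 286 ≡ 1
1 × 64 = 64

64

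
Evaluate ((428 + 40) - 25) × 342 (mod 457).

428 + 40 = 468 ≡ 11 (mod 457)
11 - 25 = -14 ≡ 443 (mod 457)
443 × 342 = 151506 ≡ 239 (mod 457)

239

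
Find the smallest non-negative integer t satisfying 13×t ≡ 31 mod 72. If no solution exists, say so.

19

gcd(13, 72) = 1, so a unique solution mod 72 exists.
13⁻¹ ≡ 61 (mod 72).
t ≡ 61×31 ≡ 19 (mod 72).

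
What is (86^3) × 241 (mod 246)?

(86)^3 ≡ 146 (mod 246)
146 × 241 = 35186 ≡ 8 (mod 246)

8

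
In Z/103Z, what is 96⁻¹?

44

103 = 1·96 + 7
96 = 13·7 + 5
7 = 1·5 + 2
5 = 2·2 + 1
2 = 2·1 + 0
gcd(96, 103) = 1, so the inverse exists.
Bézout: 1 = −41·103 + 44·96.
So 96⁻¹ ≡ 44 (mod 103).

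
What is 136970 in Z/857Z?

707

136970 = 159*857 + 707, so 136970 ≡ 707 (mod 857).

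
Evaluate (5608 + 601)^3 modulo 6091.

4553

5608 + 601 = 6209 ≡ 118 (mod 6091)
(118)^3 ≡ 4553 (mod 6091)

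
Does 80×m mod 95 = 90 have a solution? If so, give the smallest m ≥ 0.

13

gcd(80, 95) = 5, and 5 | 90, so solutions exist.
Divide through by 5: 16×m = 18 (mod 19).
16⁻¹ ≡ 6 (mod 19).
m ≡ 6×18 ≡ 13 (mod 19).
The smallest non-negative solution is m = 13.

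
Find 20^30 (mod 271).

258

By square-and-multiply:
30 in binary is 11110, i.e. 30 = 16 + 8 + 4 + 2.
20^1 ≡ 20 (mod 271)
20^2 ≡ 20^2 = 400 ≡ 129 (mod 271)
20^4 ≡ 129^2 = 16641 ≡ 110 (mod 271)
20^8 ≡ 110^2 = 12100 ≡ 176 (mod 271)
20^16 ≡ 176^2 = 30976 ≡ 82 (mod 271)
20^30 = 20^16 * 20^8 * 20^4 * 20^2 ≡ 82 * 176 * 110 * 129 (mod 271).
Accumulate the product:
82 * 176 = 14432 ≡ 69
69 * 110 = 7590 ≡ 2
2 * 129 = 258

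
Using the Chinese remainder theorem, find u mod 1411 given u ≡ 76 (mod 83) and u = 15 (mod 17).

83⁻¹ mod 17: 83×8 ≡ 1 (mod 17), so 83⁻¹ ≡ 8.
u = 76 + 83×((15 − 76)×8 mod 17) = 76 + 83×5 = 491.

491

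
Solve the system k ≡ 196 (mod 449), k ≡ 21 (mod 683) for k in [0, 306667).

449⁻¹ mod 683: 449*575 ≡ 1 (mod 683), so 449⁻¹ ≡ 575.
k = 196 + 449*((21 − 196)*575 mod 683) = 196 + 449*459 = 206287.

206287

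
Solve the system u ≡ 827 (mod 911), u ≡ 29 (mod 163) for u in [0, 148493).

911⁻¹ mod 163: 911·90 ≡ 1 (mod 163), so 911⁻¹ ≡ 90.
u = 827 + 911·((29 − 827)·90 mod 163) = 827 + 911·63 = 58220.
Check: 58220 mod 911 = 827, 58220 mod 163 = 29. ✓

58220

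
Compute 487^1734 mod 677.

360

1734 in binary is 11011000110, i.e. 1734 = 1024 + 512 + 128 + 64 + 4 + 2.
487^1 ≡ 487 (mod 677)
487^2 ≡ 487^2 = 237169 ≡ 219 (mod 677)
487^4 ≡ 219^2 = 47961 ≡ 571 (mod 677)
487^8 ≡ 571^2 = 326041 ≡ 404 (mod 677)
487^16 ≡ 404^2 = 163216 ≡ 59 (mod 677)
487^32 ≡ 59^2 = 3481 ≡ 96 (mod 677)
487^64 ≡ 96^2 = 9216 ≡ 415 (mod 677)
487^128 ≡ 415^2 = 172225 ≡ 267 (mod 677)
487^256 ≡ 267^2 = 71289 ≡ 204 (mod 677)
487^512 ≡ 204^2 = 41616 ≡ 319 (mod 677)
487^1024 ≡ 319^2 = 101761 ≡ 211 (mod 677)
487^1734 = 487^1024 · 487^512 · 487^128 · 487^64 · 487^4 · 487^2 ≡ 211 · 319 · 267 · 415 · 571 · 219 (mod 677).
Accumulate the product:
211 · 319 = 67309 ≡ 286
286 · 267 = 76362 ≡ 538
538 · 415 = 223270 ≡ 537
537 · 571 = 306627 ≡ 623
623 · 219 = 136437 ≡ 360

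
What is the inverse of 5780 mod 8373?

4553

By the extended Euclidean algorithm:
8373 = 1·5780 + 2593
5780 = 2·2593 + 594
2593 = 4·594 + 217
594 = 2·217 + 160
217 = 1·160 + 57
160 = 2·57 + 46
57 = 1·46 + 11
46 = 4·11 + 2
11 = 5·2 + 1
2 = 2·1 + 0
gcd(5780, 8373) = 1, so the inverse exists.
Back-substitute for 1:
1 = 1·11 − 5·2
  = −5·46 + 21·11
  = 21·57 − 26·46
  = −26·160 + 73·57
  = 73·217 − 99·160
  = −99·594 + 271·217
  = 271·2593 − 1183·594
  = −1183·5780 + 2637·2593
  = 2637·8373 − 3820·5780
So 5780⁻¹ ≡ −3820 ≡ 4553 (mod 8373).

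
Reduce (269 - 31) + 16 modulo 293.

269 - 31 = 238
238 + 16 = 254

254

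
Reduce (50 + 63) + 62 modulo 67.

50 + 63 = 113 ≡ 46 (mod 67)
46 + 62 = 108 ≡ 41 (mod 67)

41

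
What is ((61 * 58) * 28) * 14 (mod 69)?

65

61 * 58 = 3538 ≡ 19 (mod 69)
19 * 28 = 532 ≡ 49 (mod 69)
49 * 14 = 686 ≡ 65 (mod 69)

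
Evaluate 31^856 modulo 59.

Compute successive squares:
856 in binary is 1101011000, i.e. 856 = 512 + 256 + 64 + 16 + 8.
31^1 ≡ 31 (mod 59)
31^2 ≡ 31^2 = 961 ≡ 17 (mod 59)
31^4 ≡ 17^2 = 289 ≡ 53 (mod 59)
31^8 ≡ 53^2 = 2809 ≡ 36 (mod 59)
31^16 ≡ 36^2 = 1296 ≡ 57 (mod 59)
31^32 ≡ 57^2 = 3249 ≡ 4 (mod 59)
31^64 ≡ 4^2 = 16 (mod 59)
31^128 ≡ 16^2 = 256 ≡ 20 (mod 59)
31^256 ≡ 20^2 = 400 ≡ 46 (mod 59)
31^512 ≡ 46^2 = 2116 ≡ 51 (mod 59)
31^856 = 31^512 * 31^256 * 31^64 * 31^16 * 31^8 ≡ 51 * 46 * 16 * 57 * 36 (mod 59).
Accumulate the product:
51 * 46 = 2346 ≡ 45
45 * 16 = 720 ≡ 12
12 * 57 = 684 ≡ 35
35 * 36 = 1260 ≡ 21

21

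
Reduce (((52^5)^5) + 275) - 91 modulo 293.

(52)^5 ≡ 200 (mod 293)
(200)^5 ≡ 190 (mod 293)
190 + 275 = 465 ≡ 172 (mod 293)
172 - 91 = 81

81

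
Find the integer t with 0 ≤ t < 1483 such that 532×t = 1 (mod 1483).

315

By the extended Euclidean algorithm:
1483 = 2·532 + 419
532 = 1·419 + 113
419 = 3·113 + 80
113 = 1·80 + 33
80 = 2·33 + 14
33 = 2·14 + 5
14 = 2·5 + 4
5 = 1·4 + 1
4 = 4·1 + 0
gcd(532, 1483) = 1, so the inverse exists.
Back-substitute for 1:
1 = 1·5 − 1·4
  = −1·14 + 3·5
  = 3·33 − 7·14
  = −7·80 + 17·33
  = 17·113 − 24·80
  = −24·419 + 89·113
  = 89·532 − 113·419
  = −113·1483 + 315·532
So 532⁻¹ ≡ 315 (mod 1483).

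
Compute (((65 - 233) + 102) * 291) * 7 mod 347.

194

65 - 233 = -168 ≡ 179 (mod 347)
179 + 102 = 281
281 * 291 = 81771 ≡ 226 (mod 347)
226 * 7 = 1582 ≡ 194 (mod 347)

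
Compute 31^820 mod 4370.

1071

Compute successive squares:
31^1 ≡ 31 (mod 4370)
31^2 ≡ 31^2 = 961 (mod 4370)
31^4 ≡ 961^2 = 923521 ≡ 1451 (mod 4370)
31^8 ≡ 1451^2 = 2105401 ≡ 3431 (mod 4370)
31^16 ≡ 3431^2 = 11771761 ≡ 3351 (mod 4370)
31^32 ≡ 3351^2 = 11229201 ≡ 2671 (mod 4370)
31^64 ≡ 2671^2 = 7134241 ≡ 2401 (mod 4370)
31^128 ≡ 2401^2 = 5764801 ≡ 771 (mod 4370)
31^256 ≡ 771^2 = 594441 ≡ 121 (mod 4370)
31^512 ≡ 121^2 = 14641 ≡ 1531 (mod 4370)
31^820 = 31^512 × 31^256 × 31^32 × 31^16 × 31^4 ≡ 1531 × 121 × 2671 × 3351 × 1451 (mod 4370).
Accumulate the product:
1531 × 121 = 185251 ≡ 1711
1711 × 2671 = 4570081 ≡ 3431
3431 × 3351 = 11497281 ≡ 4181
4181 × 1451 = 6066631 ≡ 1071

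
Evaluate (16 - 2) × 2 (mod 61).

28

16 - 2 = 14
14 × 2 = 28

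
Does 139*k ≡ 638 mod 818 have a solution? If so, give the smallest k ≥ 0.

546

gcd(139, 818) = 1, so a unique solution mod 818 exists.
139⁻¹ ≡ 665 (mod 818).
k ≡ 665*638 ≡ 546 (mod 818).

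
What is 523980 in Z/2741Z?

523980 = 191*2741 + 449, so 523980 ≡ 449 (mod 2741).

449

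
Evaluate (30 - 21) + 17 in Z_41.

26

30 - 21 = 9
9 + 17 = 26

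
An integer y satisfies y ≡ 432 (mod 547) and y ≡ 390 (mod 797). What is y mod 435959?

286513

547⁻¹ mod 797: 547*424 ≡ 1 (mod 797), so 547⁻¹ ≡ 424.
y = 432 + 547*((390 − 432)*424 mod 797) = 432 + 547*523 = 286513.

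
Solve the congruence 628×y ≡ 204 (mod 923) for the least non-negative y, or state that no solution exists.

gcd(628, 923) = 1, so a unique solution mod 923 exists.
628⁻¹ ≡ 413 (mod 923).
y ≡ 413×204 ≡ 259 (mod 923).

259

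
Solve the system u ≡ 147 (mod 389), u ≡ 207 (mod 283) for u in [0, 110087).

33601

389⁻¹ mod 283: 389*275 ≡ 1 (mod 283), so 389⁻¹ ≡ 275.
u = 147 + 389*((207 − 147)*275 mod 283) = 147 + 389*86 = 33601.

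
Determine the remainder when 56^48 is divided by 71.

49

Using repeated squaring:
48 in binary is 110000, i.e. 48 = 32 + 16.
56^1 ≡ 56 (mod 71)
56^2 ≡ 56^2 = 3136 ≡ 12 (mod 71)
56^4 ≡ 12^2 = 144 ≡ 2 (mod 71)
56^8 ≡ 2^2 = 4 (mod 71)
56^16 ≡ 4^2 = 16 (mod 71)
56^32 ≡ 16^2 = 256 ≡ 43 (mod 71)
56^48 = 56^32 × 56^16 ≡ 43 × 16 (mod 71).
43 × 16 = 688 ≡ 49 (mod 71).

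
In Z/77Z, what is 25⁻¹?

77 = 3·25 + 2
25 = 12·2 + 1
2 = 2·1 + 0
gcd(25, 77) = 1, so the inverse exists.
Bézout: 1 = −12·77 + 37·25.
So 25⁻¹ ≡ 37 (mod 77).

37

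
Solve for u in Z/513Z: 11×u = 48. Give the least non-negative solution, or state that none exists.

gcd(11, 513) = 1, so a unique solution mod 513 exists.
11⁻¹ ≡ 140 (mod 513).
u ≡ 140×48 ≡ 51 (mod 513).

51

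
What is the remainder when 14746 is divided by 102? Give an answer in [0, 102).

58

14746 = 144·102 + 58, so 14746 ≡ 58 (mod 102).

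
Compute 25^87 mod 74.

27

87 in binary is 1010111, i.e. 87 = 64 + 16 + 4 + 2 + 1.
25^1 ≡ 25 (mod 74)
25^2 ≡ 25^2 = 625 ≡ 33 (mod 74)
25^4 ≡ 33^2 = 1089 ≡ 53 (mod 74)
25^8 ≡ 53^2 = 2809 ≡ 71 (mod 74)
25^16 ≡ 71^2 = 5041 ≡ 9 (mod 74)
25^32 ≡ 9^2 = 81 ≡ 7 (mod 74)
25^64 ≡ 7^2 = 49 (mod 74)
25^87 = 25^64 * 25^16 * 25^4 * 25^2 * 25^1 ≡ 49 * 9 * 53 * 33 * 25 (mod 74).
Accumulate the product:
49 * 9 = 441 ≡ 71
71 * 53 = 3763 ≡ 63
63 * 33 = 2079 ≡ 7
7 * 25 = 175 ≡ 27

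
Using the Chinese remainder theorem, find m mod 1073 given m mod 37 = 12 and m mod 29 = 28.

86

37⁻¹ mod 29: 37·11 ≡ 1 (mod 29), so 37⁻¹ ≡ 11.
m = 12 + 37·((28 − 12)·11 mod 29) = 12 + 37·2 = 86.
Check: 86 mod 37 = 12, 86 mod 29 = 28. ✓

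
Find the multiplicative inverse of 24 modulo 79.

Run the extended Euclidean algorithm:
79 = 3×24 + 7
24 = 3×7 + 3
7 = 2×3 + 1
3 = 3×1 + 0
gcd(24, 79) = 1, so the inverse exists.
Bézout: 1 = 7×79 − 23×24.
So 24⁻¹ ≡ −23 ≡ 56 (mod 79).

56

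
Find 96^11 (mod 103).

11 in binary is 1011, i.e. 11 = 8 + 2 + 1.
96^1 ≡ 96 (mod 103)
96^2 ≡ 96^2 = 9216 ≡ 49 (mod 103)
96^4 ≡ 49^2 = 2401 ≡ 32 (mod 103)
96^8 ≡ 32^2 = 1024 ≡ 97 (mod 103)
96^11 = 96^8 × 96^2 × 96^1 ≡ 97 × 49 × 96 (mod 103).
Accumulate the product:
97 × 49 = 4753 ≡ 15
15 × 96 = 1440 ≡ 101

101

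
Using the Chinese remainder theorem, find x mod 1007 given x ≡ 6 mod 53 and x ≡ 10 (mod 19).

960

53⁻¹ mod 19: 53×14 ≡ 1 (mod 19), so 53⁻¹ ≡ 14.
x = 6 + 53×((10 − 6)×14 mod 19) = 6 + 53×18 = 960.
Check: 960 mod 53 = 6, 960 mod 19 = 10. ✓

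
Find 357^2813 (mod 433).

By square-and-multiply:
2813 in binary is 101011111101, i.e. 2813 = 2048 + 512 + 128 + 64 + 32 + 16 + 8 + 4 + 1.
357^1 ≡ 357 (mod 433)
357^2 ≡ 357^2 = 127449 ≡ 147 (mod 433)
357^4 ≡ 147^2 = 21609 ≡ 392 (mod 433)
357^8 ≡ 392^2 = 153664 ≡ 382 (mod 433)
357^16 ≡ 382^2 = 145924 ≡ 3 (mod 433)
357^32 ≡ 3^2 = 9 (mod 433)
357^64 ≡ 9^2 = 81 (mod 433)
357^128 ≡ 81^2 = 6561 ≡ 66 (mod 433)
357^256 ≡ 66^2 = 4356 ≡ 26 (mod 433)
357^512 ≡ 26^2 = 676 ≡ 243 (mod 433)
357^1024 ≡ 243^2 = 59049 ≡ 161 (mod 433)
357^2048 ≡ 161^2 = 25921 ≡ 374 (mod 433)
357^2813 = 357^2048 · 357^512 · 357^128 · 357^64 · 357^32 · 357^16 · 357^8 · 357^4 · 357^1 ≡ 374 · 243 · 66 · 81 · 9 · 3 · 382 · 392 · 357 (mod 433).
Accumulate the product:
374 · 243 = 90882 ≡ 385
385 · 66 = 25410 ≡ 296
296 · 81 = 23976 ≡ 161
161 · 9 = 1449 ≡ 150
150 · 3 = 450 ≡ 17
17 · 382 = 6494 ≡ 432
432 · 392 = 169344 ≡ 41
41 · 357 = 14637 ≡ 348

348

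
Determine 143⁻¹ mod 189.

152

189 = 1×143 + 46
143 = 3×46 + 5
46 = 9×5 + 1
5 = 5×1 + 0
gcd(143, 189) = 1, so the inverse exists.
Back-substitute for 1:
1 = 1×46 − 9×5
  = −9×143 + 28×46
  = 28×189 − 37×143
So 143⁻¹ ≡ −37 ≡ 152 (mod 189).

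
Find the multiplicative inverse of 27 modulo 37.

11

37 = 1·27 + 10
27 = 2·10 + 7
10 = 1·7 + 3
7 = 2·3 + 1
3 = 3·1 + 0
gcd(27, 37) = 1, so the inverse exists.
Bézout: 1 = −8·37 + 11·27.
So 27⁻¹ ≡ 11 (mod 37).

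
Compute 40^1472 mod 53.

Using repeated squaring:
1472 in binary is 10111000000, i.e. 1472 = 1024 + 256 + 128 + 64.
40^1 ≡ 40 (mod 53)
40^2 ≡ 40^2 = 1600 ≡ 10 (mod 53)
40^4 ≡ 10^2 = 100 ≡ 47 (mod 53)
40^8 ≡ 47^2 = 2209 ≡ 36 (mod 53)
40^16 ≡ 36^2 = 1296 ≡ 24 (mod 53)
40^32 ≡ 24^2 = 576 ≡ 46 (mod 53)
40^64 ≡ 46^2 = 2116 ≡ 49 (mod 53)
40^128 ≡ 49^2 = 2401 ≡ 16 (mod 53)
40^256 ≡ 16^2 = 256 ≡ 44 (mod 53)
40^512 ≡ 44^2 = 1936 ≡ 28 (mod 53)
40^1024 ≡ 28^2 = 784 ≡ 42 (mod 53)
40^1472 = 40^1024 · 40^256 · 40^128 · 40^64 ≡ 42 · 44 · 16 · 49 (mod 53).
Accumulate the product:
42 · 44 = 1848 ≡ 46
46 · 16 = 736 ≡ 47
47 · 49 = 2303 ≡ 24

24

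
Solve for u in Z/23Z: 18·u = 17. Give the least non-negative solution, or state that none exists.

15

gcd(18, 23) = 1, so a unique solution mod 23 exists.
18⁻¹ ≡ 9 (mod 23).
u ≡ 9·17 ≡ 15 (mod 23).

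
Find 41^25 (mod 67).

By square-and-multiply:
41^1 ≡ 41 (mod 67)
41^2 ≡ 41^2 = 1681 ≡ 6 (mod 67)
41^4 ≡ 6^2 = 36 (mod 67)
41^8 ≡ 36^2 = 1296 ≡ 23 (mod 67)
41^16 ≡ 23^2 = 529 ≡ 60 (mod 67)
41^25 = 41^16 × 41^8 × 41^1 ≡ 60 × 23 × 41 (mod 67).
Accumulate the product:
60 × 23 = 1380 ≡ 40
40 × 41 = 1640 ≡ 32

32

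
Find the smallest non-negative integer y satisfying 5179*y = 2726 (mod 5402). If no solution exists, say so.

gcd(5179, 5402) = 1, so a unique solution mod 5402 exists.
5179⁻¹ ≡ 1405 (mod 5402).
y ≡ 1405*2726 ≡ 12 (mod 5402).

12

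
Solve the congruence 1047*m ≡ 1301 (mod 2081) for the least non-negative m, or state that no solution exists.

1961

gcd(1047, 2081) = 1, so a unique solution mod 2081 exists.
1047⁻¹ ≡ 1761 (mod 2081).
m ≡ 1761*1301 ≡ 1961 (mod 2081).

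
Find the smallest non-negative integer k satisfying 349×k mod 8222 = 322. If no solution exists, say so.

3040

gcd(349, 8222) = 1, so a unique solution mod 8222 exists.
349⁻¹ ≡ 801 (mod 8222).
k ≡ 801×322 ≡ 3040 (mod 8222).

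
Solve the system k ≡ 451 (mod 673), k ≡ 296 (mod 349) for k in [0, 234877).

51599

673⁻¹ mod 349: 673*335 ≡ 1 (mod 349), so 673⁻¹ ≡ 335.
k = 451 + 673*((296 − 451)*335 mod 349) = 451 + 673*76 = 51599.
Check: 51599 mod 673 = 451, 51599 mod 349 = 296. ✓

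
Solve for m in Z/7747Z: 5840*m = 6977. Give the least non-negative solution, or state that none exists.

6354

gcd(5840, 7747) = 1, so a unique solution mod 7747 exists.
5840⁻¹ ≡ 5143 (mod 7747).
m ≡ 5143*6977 ≡ 6354 (mod 7747).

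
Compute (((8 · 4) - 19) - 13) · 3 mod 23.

0

8 · 4 = 32 ≡ 9 (mod 23)
9 - 19 = -10 ≡ 13 (mod 23)
13 - 13 = 0
0 · 3 = 0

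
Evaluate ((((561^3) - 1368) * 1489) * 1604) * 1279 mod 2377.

1771

(561)^3 ≡ 2052 (mod 2377)
2052 - 1368 = 684
684 * 1489 = 1018476 ≡ 1120 (mod 2377)
1120 * 1604 = 1796480 ≡ 1845 (mod 2377)
1845 * 1279 = 2359755 ≡ 1771 (mod 2377)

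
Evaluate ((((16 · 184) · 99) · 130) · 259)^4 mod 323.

30

16 · 184 = 2944 ≡ 37 (mod 323)
37 · 99 = 3663 ≡ 110 (mod 323)
110 · 130 = 14300 ≡ 88 (mod 323)
88 · 259 = 22792 ≡ 182 (mod 323)
(182)^4 ≡ 30 (mod 323)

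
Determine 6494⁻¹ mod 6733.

986

6733 = 1·6494 + 239
6494 = 27·239 + 41
239 = 5·41 + 34
41 = 1·34 + 7
34 = 4·7 + 6
7 = 1·6 + 1
6 = 6·1 + 0
gcd(6494, 6733) = 1, so the inverse exists.
Back-substitute for 1:
1 = 1·7 − 1·6
  = −1·34 + 5·7
  = 5·41 − 6·34
  = −6·239 + 35·41
  = 35·6494 − 951·239
  = −951·6733 + 986·6494
So 6494⁻¹ ≡ 986 (mod 6733).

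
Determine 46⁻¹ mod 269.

269 = 5·46 + 39
46 = 1·39 + 7
39 = 5·7 + 4
7 = 1·4 + 3
4 = 1·3 + 1
3 = 3·1 + 0
gcd(46, 269) = 1, so the inverse exists.
Back-substitute for 1:
1 = 1·4 − 1·3
  = −1·7 + 2·4
  = 2·39 − 11·7
  = −11·46 + 13·39
  = 13·269 − 76·46
So 46⁻¹ ≡ −76 ≡ 193 (mod 269).

193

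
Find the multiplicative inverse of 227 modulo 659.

Run the extended Euclidean algorithm:
659 = 2×227 + 205
227 = 1×205 + 22
205 = 9×22 + 7
22 = 3×7 + 1
7 = 7×1 + 0
gcd(227, 659) = 1, so the inverse exists.
Back-substitute for 1:
1 = 1×22 − 3×7
  = −3×205 + 28×22
  = 28×227 − 31×205
  = −31×659 + 90×227
So 227⁻¹ ≡ 90 (mod 659).

90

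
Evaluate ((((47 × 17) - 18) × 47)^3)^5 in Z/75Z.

47 × 17 = 799 ≡ 49 (mod 75)
49 - 18 = 31
31 × 47 = 1457 ≡ 32 (mod 75)
(32)^3 ≡ 68 (mod 75)
(68)^5 ≡ 68 (mod 75)

68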